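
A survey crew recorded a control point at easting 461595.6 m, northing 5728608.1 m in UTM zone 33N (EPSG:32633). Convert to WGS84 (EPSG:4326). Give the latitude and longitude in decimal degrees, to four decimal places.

Zone 33N: λ₀ = 15°, k₀ = 0.9996, false easting 500000 m.
Meridian distance M = (N − FN)/k₀ = 5730900.5 m.
Inverse transverse Mercator on WGS84 gives φ = 51.70710041°, λ = 14.44419932°.

lat 51.7071°, lon 14.4442°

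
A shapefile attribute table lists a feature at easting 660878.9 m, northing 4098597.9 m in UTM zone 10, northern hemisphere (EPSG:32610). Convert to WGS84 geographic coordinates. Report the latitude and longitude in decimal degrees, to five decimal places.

lat 37.01980°, lon -121.19150°

Zone 10N: λ₀ = -123°, k₀ = 0.9996, false easting 500000 m.
Meridian distance M = (N − FN)/k₀ = 4100238.0 m.
Inverse transverse Mercator on WGS84 gives φ = 37.01980035°, λ = -121.19149998°.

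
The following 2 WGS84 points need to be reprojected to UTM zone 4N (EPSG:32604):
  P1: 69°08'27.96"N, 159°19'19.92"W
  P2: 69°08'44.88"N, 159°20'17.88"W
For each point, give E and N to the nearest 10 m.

UTM zone 4N: λ₀ = -159°, k₀ = 0.9996.
P1 (69.1411°, -159.3222°) → (487196.549, 7670129.197) m.
P2 (69.1458°, -159.3383°) → (486559.671, 7670656.716) m.

P1: E 487200 m, N 7670130 m; P2: E 486560 m, N 7670660 m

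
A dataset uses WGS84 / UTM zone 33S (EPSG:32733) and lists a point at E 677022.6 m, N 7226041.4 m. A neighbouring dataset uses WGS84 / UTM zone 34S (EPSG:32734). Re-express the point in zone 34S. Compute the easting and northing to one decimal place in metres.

E 71642.0 m, N 7220458.4 m

UTM 33S → geographic: φ = -25.07099960°, λ = 16.75510011°.
UTM 34S (λ₀ = 21°) forward: E = 71642.010 m, N = 7220458.383 m.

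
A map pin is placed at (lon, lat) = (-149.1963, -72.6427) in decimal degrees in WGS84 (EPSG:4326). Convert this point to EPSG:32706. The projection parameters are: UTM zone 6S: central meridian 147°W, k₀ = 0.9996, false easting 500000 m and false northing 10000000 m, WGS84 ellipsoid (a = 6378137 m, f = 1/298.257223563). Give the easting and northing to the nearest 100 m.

Zone 6 central meridian λ₀ = 6×6 − 183 = -147°; Δλ = -2.1963°.
Transverse Mercator on WGS84 with k₀ = 0.9996 gives E = 426881.662 m, N = 1938039.555 m.

E 426900 m, N 1938000 m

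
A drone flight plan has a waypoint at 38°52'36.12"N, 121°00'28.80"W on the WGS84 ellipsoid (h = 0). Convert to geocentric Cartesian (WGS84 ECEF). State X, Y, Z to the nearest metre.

WGS84: a = 6378137 m, e² = 0.006694380; N(φ) = a/√(1−e²sin²φ) = 6386563.835 m.
X = (N+h)·cosφ·cosλ = -2561328.320 m; Y = (N+h)·cosφ·sinλ = -4261418.285 m; Z = (N(1−e²)+h)·sinφ = 3981670.139 m.

X -2561328 m, Y -4261418 m, Z 3981670 m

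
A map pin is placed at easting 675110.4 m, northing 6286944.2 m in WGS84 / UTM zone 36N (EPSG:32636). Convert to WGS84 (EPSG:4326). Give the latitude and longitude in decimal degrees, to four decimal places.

lat 56.6937°, lon 35.8596°

Zone 36N: λ₀ = 33°, k₀ = 0.9996, false easting 500000 m.
Meridian distance M = (N − FN)/k₀ = 6289460.0 m.
Inverse transverse Mercator on WGS84 gives φ = 56.69370030°, λ = 35.85959944°.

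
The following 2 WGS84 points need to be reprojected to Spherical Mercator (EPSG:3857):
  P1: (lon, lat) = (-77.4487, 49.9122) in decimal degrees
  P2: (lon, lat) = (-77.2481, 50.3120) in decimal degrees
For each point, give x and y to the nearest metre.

Web Mercator: x = R·λ, y = R·ln tan(π/4+φ/2), R = 6378137 m.
P1 (49.9122°, -77.4487°) → (-8621549.847, 6431084.289) m.
P2 (50.3120°, -77.2481°) → (-8599219.157, 6500485.103) m.

P1: x -8621550 m, y 6431084 m; P2: x -8599219 m, y 6500485 m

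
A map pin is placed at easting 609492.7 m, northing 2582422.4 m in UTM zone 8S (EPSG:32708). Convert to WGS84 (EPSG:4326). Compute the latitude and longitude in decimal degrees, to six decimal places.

lat -66.856500°, lon -132.503000°

Zone 8S: λ₀ = -135°, k₀ = 0.9996, false easting 500000 m, false northing 10000000 m.
Meridian distance M = (N − FN)/k₀ = -7420545.8 m.
Inverse transverse Mercator on WGS84 gives φ = -66.85649990°, λ = -132.50300023°.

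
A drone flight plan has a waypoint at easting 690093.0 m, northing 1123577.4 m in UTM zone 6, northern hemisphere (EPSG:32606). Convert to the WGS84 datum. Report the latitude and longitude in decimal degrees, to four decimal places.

lat 10.1597°, lon -145.2649°

Zone 6N: λ₀ = -147°, k₀ = 0.9996, false easting 500000 m.
Meridian distance M = (N − FN)/k₀ = 1124027.0 m.
Inverse transverse Mercator on WGS84 gives φ = 10.15970001°, λ = -145.26490012°.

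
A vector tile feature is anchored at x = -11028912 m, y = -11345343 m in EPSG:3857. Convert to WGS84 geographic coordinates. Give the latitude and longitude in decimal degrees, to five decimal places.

lat -70.83280°, lon -99.07440°

R = 6378137 m. λ = x/R = -99.07440217°.
φ = 2·arctan(exp(y/R)) − 90° = 2·arctan(0.16884) − 90° = -70.83279905°.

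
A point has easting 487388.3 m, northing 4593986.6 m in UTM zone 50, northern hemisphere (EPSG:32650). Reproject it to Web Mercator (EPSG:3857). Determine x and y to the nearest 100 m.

Unproject from UTM 50N (λ₀ = 117°) → φ = 41.49740008°, λ = 116.84890037°.
Web Mercator (R = 6378137 m): x = 13007560.089 m, y = 5085987.223 m.

x 13007600 m, y 5086000 m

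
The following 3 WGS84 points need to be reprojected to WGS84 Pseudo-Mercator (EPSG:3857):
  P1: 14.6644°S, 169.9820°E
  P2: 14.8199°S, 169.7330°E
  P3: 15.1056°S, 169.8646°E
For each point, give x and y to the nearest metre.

Web Mercator: x = R·λ, y = R·ln tan(π/4+φ/2), R = 6378137 m.
P1 (-14.6644°, 169.9820°) → (18922309.684, -1650553.540) m.
P2 (-14.8199°, 169.7330°) → (18894591.131, -1668452.962) m.
P3 (-15.1056°, 169.8646°) → (18909240.776, -1701373.174) m.

P1: x 18922310 m, y -1650554 m; P2: x 18894591 m, y -1668453 m; P3: x 18909241 m, y -1701373 m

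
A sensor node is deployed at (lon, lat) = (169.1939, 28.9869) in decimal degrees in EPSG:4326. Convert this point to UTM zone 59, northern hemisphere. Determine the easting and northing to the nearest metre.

E 324048 m, N 3207878 m

Zone 59 central meridian λ₀ = 6×59 − 183 = 171°; Δλ = -1.8061°.
Transverse Mercator on WGS84 with k₀ = 0.9996 gives E = 324048.240 m, N = 3207878.459 m.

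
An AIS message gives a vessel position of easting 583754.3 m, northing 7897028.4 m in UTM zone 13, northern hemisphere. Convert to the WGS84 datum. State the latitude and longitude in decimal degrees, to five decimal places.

Zone 13N: λ₀ = -105°, k₀ = 0.9996, false easting 500000 m.
Meridian distance M = (N − FN)/k₀ = 7900188.5 m.
Inverse transverse Mercator on WGS84 gives φ = 71.16160037°, λ = -102.67549865°.

lat 71.16160°, lon -102.67550°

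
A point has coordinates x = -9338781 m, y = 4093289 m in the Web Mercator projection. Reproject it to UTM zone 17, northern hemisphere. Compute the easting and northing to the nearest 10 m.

Web Mercator inverse (R = 6378137 m) → φ = 34.47889776°, λ = -83.89169707°.
UTM 17N forward: E = 234425.147 m, N = 3819053.074 m.

E 234430 m, N 3819050 m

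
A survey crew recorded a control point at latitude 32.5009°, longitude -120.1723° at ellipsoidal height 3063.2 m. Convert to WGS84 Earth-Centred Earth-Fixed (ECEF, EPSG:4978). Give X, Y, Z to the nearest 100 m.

X -2707500 m, Y -4657200 m, Z 3409100 m

WGS84: a = 6378137 m, e² = 0.006694380; N(φ) = a/√(1−e²sin²φ) = 6384309.467 m.
X = (N+h)·cosφ·cosλ = -2707518.021 m; Y = (N+h)·cosφ·sinλ = -4657159.216 m; Z = (N(1−e²)+h)·sinφ = 3409053.241 m.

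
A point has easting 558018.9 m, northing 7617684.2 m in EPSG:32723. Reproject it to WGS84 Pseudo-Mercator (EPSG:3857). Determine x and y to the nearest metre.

Unproject from UTM 23S (λ₀ = -45°) → φ = -21.54269972°, λ = -44.43970005°.
Web Mercator (R = 6378137 m): x = -4947004.781 m, y = -2456708.631 m.

x -4947005 m, y -2456709 m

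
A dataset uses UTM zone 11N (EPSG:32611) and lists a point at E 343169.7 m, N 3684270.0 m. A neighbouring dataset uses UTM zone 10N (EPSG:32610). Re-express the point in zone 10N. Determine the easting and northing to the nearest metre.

UTM 11N → geographic: φ = 33.28610002°, λ = -118.68420043°.
UTM 10N (λ₀ = -123°) forward: E = 902010.000 m, N = 3691323.783 m.

E 902010 m, N 3691324 m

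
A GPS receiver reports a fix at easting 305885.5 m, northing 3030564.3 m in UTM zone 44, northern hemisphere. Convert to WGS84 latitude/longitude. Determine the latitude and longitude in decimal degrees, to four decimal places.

Zone 44N: λ₀ = 81°, k₀ = 0.9996, false easting 500000 m.
Meridian distance M = (N − FN)/k₀ = 3031777.0 m.
Inverse transverse Mercator on WGS84 gives φ = 27.38460020°, λ = 79.03700028°.

lat 27.3846°, lon 79.0370°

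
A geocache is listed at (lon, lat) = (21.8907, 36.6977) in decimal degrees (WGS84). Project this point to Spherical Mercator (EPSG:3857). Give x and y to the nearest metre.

x 2436862 m, y 4397053 m

Web Mercator is spherical with R = a = 6378137 m.
x = R·λ = 6378137 × 0.382064791 = 2436861.577 m.
y = R·ln tan(π/4 + φ/2) = 6378137 × 0.689394633 = 4397053.414 m.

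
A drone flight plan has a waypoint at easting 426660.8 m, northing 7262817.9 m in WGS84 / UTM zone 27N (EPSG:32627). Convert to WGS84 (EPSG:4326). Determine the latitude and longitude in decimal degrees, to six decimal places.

lat 65.479500°, lon -22.583801°

Zone 27N: λ₀ = -21°, k₀ = 0.9996, false easting 500000 m.
Meridian distance M = (N − FN)/k₀ = 7265724.2 m.
Inverse transverse Mercator on WGS84 gives φ = 65.47949975°, λ = -22.58380081°.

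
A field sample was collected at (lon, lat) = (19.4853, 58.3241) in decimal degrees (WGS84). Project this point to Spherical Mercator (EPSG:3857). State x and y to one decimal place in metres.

x 2169093.7 m, y 8035711.2 m

Web Mercator is spherical with R = a = 6378137 m.
x = R·λ = 6378137 × 0.340082641 = 2169093.674 m.
y = R·ln tan(π/4 + φ/2) = 6378137 × 1.259883760 = 8035711.226 m.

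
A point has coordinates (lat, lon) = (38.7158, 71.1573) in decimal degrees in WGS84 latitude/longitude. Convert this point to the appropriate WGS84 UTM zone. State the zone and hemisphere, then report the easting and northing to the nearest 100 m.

Longitude 71.1573° lies in the 6° band [66°, 72°), giving zone 42; latitude is north of the equator, so 42N.
Zone 42 central meridian λ₀ = 6×42 − 183 = 69°; Δλ = +2.1573°.
Transverse Mercator on WGS84 with k₀ = 0.9996 gives E = 687559.123 m, N = 4287448.440 m.

Zone 42N: E 687600 m, N 4287400 m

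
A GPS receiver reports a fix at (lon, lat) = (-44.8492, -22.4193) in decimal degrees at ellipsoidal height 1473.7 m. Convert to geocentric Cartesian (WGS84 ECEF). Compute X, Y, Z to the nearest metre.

X 4183107 m, Y -4161145 m, Z -2417960 m

WGS84: a = 6378137 m, e² = 0.006694380; N(φ) = a/√(1−e²sin²φ) = 6381244.502 m.
X = (N+h)·cosφ·cosλ = 4183106.559 m; Y = (N+h)·cosφ·sinλ = -4161144.802 m; Z = (N(1−e²)+h)·sinφ = -2417960.423 m.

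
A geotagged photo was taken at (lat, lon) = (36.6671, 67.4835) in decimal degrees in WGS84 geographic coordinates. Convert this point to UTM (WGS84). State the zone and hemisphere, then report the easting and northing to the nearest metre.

Longitude 67.4835° lies in the 6° band [66°, 72°), giving zone 42; latitude is north of the equator, so 42N.
Zone 42 central meridian λ₀ = 6×42 − 183 = 69°; Δλ = -1.5165°.
Transverse Mercator on WGS84 with k₀ = 0.9996 gives E = 364477.256 m, N = 4059014.889 m.

Zone 42N: E 364477 m, N 4059015 m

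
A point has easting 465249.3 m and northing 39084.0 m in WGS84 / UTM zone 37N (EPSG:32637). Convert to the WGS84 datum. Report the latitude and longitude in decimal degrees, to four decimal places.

lat 0.3536°, lon 38.6877°

Zone 37N: λ₀ = 39°, k₀ = 0.9996, false easting 500000 m.
Meridian distance M = (N − FN)/k₀ = 39099.6 m.
Inverse transverse Mercator on WGS84 gives φ = 0.35359988°, λ = 38.68769988°.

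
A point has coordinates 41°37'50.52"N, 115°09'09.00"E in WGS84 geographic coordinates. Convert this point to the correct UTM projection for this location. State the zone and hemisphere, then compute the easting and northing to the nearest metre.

Longitude 115.1525° lies in the 6° band [114°, 120°), giving zone 50; latitude is north of the equator, so 50N.
Zone 50 central meridian λ₀ = 6×50 − 183 = 117°; Δλ = -1.8475°.
Transverse Mercator on WGS84 with k₀ = 0.9996 gives E = 346109.781 m, N = 4610423.152 m.

Zone 50N: E 346110 m, N 4610423 m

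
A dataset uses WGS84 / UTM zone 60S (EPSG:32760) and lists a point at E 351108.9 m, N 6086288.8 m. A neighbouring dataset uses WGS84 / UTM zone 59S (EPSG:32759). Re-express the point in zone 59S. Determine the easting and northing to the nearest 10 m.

UTM 60S → geographic: φ = -35.35560030°, λ = 175.36129949°.
UTM 59S (λ₀ = 171°) forward: E = 896373.751 m, N = 6078781.748 m.

E 896370 m, N 6078780 m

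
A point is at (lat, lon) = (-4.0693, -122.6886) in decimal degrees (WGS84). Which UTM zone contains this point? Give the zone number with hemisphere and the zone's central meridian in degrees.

UTM zone = ⌊(λ + 180)/6⌋ + 1; -122.6886° ∈ [-126°, -120°) → zone 10.
Hemisphere: S (φ < 0).
Central meridian λ₀ = 6×10 − 183 = -123°.

Zone 10S, central meridian -123°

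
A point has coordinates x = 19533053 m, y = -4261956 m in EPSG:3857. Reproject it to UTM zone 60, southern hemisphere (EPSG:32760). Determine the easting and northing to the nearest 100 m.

Web Mercator inverse (R = 6378137 m) → φ = -35.71849840°, λ = 175.46840055°.
UTM 60S forward: E = 361466.375 m, N = 6046192.333 m.

E 361500 m, N 6046200 m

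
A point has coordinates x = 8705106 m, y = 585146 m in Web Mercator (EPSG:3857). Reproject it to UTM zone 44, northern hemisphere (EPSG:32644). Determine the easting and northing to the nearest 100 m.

Web Mercator inverse (R = 6378137 m) → φ = 5.24909778°, λ = 78.19929770°.
UTM 44N forward: E = 189527.784 m, N = 580893.922 m.

E 189500 m, N 580900 m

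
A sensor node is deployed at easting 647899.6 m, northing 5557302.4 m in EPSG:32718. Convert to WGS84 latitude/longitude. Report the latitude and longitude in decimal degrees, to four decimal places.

lat -40.1216°, lon -73.2643°

Zone 18S: λ₀ = -75°, k₀ = 0.9996, false easting 500000 m, false northing 10000000 m.
Meridian distance M = (N − FN)/k₀ = -4444475.4 m.
Inverse transverse Mercator on WGS84 gives φ = -40.12159971°, λ = -73.26429966°.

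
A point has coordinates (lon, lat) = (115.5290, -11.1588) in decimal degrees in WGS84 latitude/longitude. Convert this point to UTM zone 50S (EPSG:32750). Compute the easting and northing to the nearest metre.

Zone 50 central meridian λ₀ = 6×50 − 183 = 117°; Δλ = -1.4710°.
Transverse Mercator on WGS84 with k₀ = 0.9996 gives E = 339372.502 m, N = 8766062.771 m.

E 339373 m, N 8766063 m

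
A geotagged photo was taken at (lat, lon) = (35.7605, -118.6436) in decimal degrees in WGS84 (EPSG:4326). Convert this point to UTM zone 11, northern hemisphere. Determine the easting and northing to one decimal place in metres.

Zone 11 central meridian λ₀ = 6×11 − 183 = -117°; Δλ = -1.6436°.
Transverse Mercator on WGS84 with k₀ = 0.9996 gives E = 351413.116 m, N = 3958630.602 m.

E 351413.1 m, N 3958630.6 m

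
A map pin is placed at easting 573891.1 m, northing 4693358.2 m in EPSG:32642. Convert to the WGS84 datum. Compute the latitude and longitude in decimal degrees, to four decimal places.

lat 42.3890°, lon 69.8977°

Zone 42N: λ₀ = 69°, k₀ = 0.9996, false easting 500000 m.
Meridian distance M = (N − FN)/k₀ = 4695236.3 m.
Inverse transverse Mercator on WGS84 gives φ = 42.38900021°, λ = 69.89769949°.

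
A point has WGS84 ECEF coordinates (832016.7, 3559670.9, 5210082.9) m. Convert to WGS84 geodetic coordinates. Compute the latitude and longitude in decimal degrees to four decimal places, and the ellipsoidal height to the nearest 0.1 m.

lat 55.1256°, lon 76.8442°, h 843.5 m

λ = atan2(Y, X) = 76.84419956°; p = √(X²+Y²) = 3655613.3 m.
Bowring's method on WGS84 (a = 6378137 m, b = 6356752.314 m) gives φ = 55.12559999°, h = 843.451 m.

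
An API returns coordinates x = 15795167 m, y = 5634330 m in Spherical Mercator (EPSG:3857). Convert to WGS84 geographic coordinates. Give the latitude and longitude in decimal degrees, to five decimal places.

R = 6378137 m. λ = x/R = 141.89039931°.
φ = 2·arctan(exp(y/R)) − 90° = 2·arctan(2.41907) − 90° = 45.08130253°.

lat 45.08130°, lon 141.89040°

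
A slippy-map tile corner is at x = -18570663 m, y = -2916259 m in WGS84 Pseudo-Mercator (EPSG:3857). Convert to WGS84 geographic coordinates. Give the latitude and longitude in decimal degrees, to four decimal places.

lat -25.3294°, lon -166.8231°

R = 6378137 m. λ = x/R = -166.82310409°.
φ = 2·arctan(exp(y/R)) − 90° = 2·arctan(0.63304) − 90° = -25.32940369°.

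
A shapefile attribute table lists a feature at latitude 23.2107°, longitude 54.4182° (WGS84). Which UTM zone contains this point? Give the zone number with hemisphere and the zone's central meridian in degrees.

Zone 40N, central meridian 57°

UTM zone = ⌊(λ + 180)/6⌋ + 1; 54.4182° ∈ [54°, 60°) → zone 40.
Hemisphere: N (φ ≥ 0).
Central meridian λ₀ = 6×40 − 183 = 57°.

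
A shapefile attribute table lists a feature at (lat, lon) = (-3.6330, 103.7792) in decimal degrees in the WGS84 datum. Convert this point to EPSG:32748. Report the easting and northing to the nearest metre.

E 364416 m, N 9598347 m

Zone 48 central meridian λ₀ = 6×48 − 183 = 105°; Δλ = -1.2208°.
Transverse Mercator on WGS84 with k₀ = 0.9996 gives E = 364416.451 m, N = 9598347.405 m.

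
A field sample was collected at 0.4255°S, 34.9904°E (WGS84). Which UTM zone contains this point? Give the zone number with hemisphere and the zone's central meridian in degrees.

UTM zone = ⌊(λ + 180)/6⌋ + 1; 34.9904° ∈ [30°, 36°) → zone 36.
Hemisphere: S (φ < 0).
Central meridian λ₀ = 6×36 − 183 = 33°.

Zone 36S, central meridian 33°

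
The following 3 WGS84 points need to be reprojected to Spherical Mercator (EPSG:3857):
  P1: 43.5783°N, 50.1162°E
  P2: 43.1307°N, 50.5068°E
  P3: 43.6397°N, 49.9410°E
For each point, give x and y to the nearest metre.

Web Mercator: x = R·λ, y = R·ln tan(π/4+φ/2), R = 6378137 m.
P1 (43.5783°, 50.1162°) → (5578909.864, 5400413.375) m.
P2 (43.1307°, 50.5068°) → (5622391.258, 5331886.926) m.
P3 (43.6397°, 49.9410°) → (5559406.690, 5409853.179) m.

P1: x 5578910 m, y 5400413 m; P2: x 5622391 m, y 5331887 m; P3: x 5559407 m, y 5409853 m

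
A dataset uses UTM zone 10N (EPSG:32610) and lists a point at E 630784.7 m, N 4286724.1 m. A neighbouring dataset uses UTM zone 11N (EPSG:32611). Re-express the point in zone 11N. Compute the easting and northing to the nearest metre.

UTM 10N → geographic: φ = 38.71950022°, λ = -121.49560016°.
UTM 11N (λ₀ = -117°) forward: E = 109097.845 m, N = 4295253.580 m.

E 109098 m, N 4295254 m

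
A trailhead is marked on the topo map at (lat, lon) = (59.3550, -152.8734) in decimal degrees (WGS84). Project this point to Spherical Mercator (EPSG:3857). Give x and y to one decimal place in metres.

x -17017789.0 m, y 8257514.9 m

Web Mercator is spherical with R = a = 6378137 m.
x = R·λ = 6378137 × -2.668144169 = -17017789.044 m.
y = R·ln tan(π/4 + φ/2) = 6378137 × 1.294659373 = 8257514.851 m.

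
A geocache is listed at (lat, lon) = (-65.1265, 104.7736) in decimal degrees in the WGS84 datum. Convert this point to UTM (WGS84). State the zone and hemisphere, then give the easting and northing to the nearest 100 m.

Longitude 104.7736° lies in the 6° band [102°, 108°), giving zone 48; latitude is south of the equator, so 48S.
Zone 48 central meridian λ₀ = 6×48 − 183 = 105°; Δλ = -0.2264°.
Transverse Mercator on WGS84 with k₀ = 0.9996 gives E = 489374.265 m, N = 2777428.078 m.

Zone 48S: E 489400 m, N 2777400 m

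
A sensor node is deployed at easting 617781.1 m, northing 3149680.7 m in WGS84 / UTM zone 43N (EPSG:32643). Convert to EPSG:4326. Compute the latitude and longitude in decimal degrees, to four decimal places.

lat 28.4684°, lon 76.2031°

Zone 43N: λ₀ = 75°, k₀ = 0.9996, false easting 500000 m.
Meridian distance M = (N − FN)/k₀ = 3150941.1 m.
Inverse transverse Mercator on WGS84 gives φ = 28.46839984°, λ = 76.20309961°.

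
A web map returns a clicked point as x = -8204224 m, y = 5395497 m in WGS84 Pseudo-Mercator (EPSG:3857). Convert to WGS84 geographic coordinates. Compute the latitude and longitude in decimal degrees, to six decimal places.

lat 43.546297°, lon -73.699798°

R = 6378137 m. λ = x/R = -73.69979814°.
φ = 2·arctan(exp(y/R)) − 90° = 2·arctan(2.33016) − 90° = 43.54629724°.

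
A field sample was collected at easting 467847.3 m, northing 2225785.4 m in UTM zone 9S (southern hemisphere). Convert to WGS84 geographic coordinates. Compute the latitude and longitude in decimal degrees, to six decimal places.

Zone 9S: λ₀ = -129°, k₀ = 0.9996, false easting 500000 m, false northing 10000000 m.
Meridian distance M = (N − FN)/k₀ = -7777325.5 m.
Inverse transverse Mercator on WGS84 gives φ = -70.07279983°, λ = -129.84530001°.

lat -70.072800°, lon -129.845300°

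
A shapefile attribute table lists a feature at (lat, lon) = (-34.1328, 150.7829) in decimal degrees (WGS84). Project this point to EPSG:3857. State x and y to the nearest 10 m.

Web Mercator is spherical with R = a = 6378137 m.
x = R·λ = 6378137 × 2.631658061 = 16785075.648 m.
y = R·ln tan(π/4 + φ/2) = 6378137 × -0.634456079 = -4046647.791 m.

x 16785080 m, y -4046650 m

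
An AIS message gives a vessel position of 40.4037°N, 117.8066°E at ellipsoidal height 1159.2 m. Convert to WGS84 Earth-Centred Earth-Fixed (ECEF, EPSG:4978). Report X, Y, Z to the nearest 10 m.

X -2269310 m, Y 4302920 m, Z 4112970 m

WGS84: a = 6378137 m, e² = 0.006694380; N(φ) = a/√(1−e²sin²φ) = 6387125.104 m.
X = (N+h)·cosφ·cosλ = -2269306.166 m; Y = (N+h)·cosφ·sinλ = 4302920.624 m; Z = (N(1−e²)+h)·sinφ = 4112974.034 m.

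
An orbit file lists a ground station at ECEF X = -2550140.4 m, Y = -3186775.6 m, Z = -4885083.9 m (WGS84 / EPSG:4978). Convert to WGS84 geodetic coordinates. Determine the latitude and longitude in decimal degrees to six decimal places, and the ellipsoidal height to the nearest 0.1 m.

λ = atan2(Y, X) = -128.66769983°; p = √(X²+Y²) = 4081513.8 m.
Bowring's method on WGS84 (a = 6378137 m, b = 6356752.314 m) gives φ = -50.31029962°, h = 234.673 m.

lat -50.310300°, lon -128.667700°, h 234.7 m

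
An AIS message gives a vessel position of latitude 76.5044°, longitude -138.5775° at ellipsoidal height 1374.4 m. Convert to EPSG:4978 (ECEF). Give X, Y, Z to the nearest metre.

X -1119921 m, Y -988125 m, Z 6181431 m

WGS84: a = 6378137 m, e² = 0.006694380; N(φ) = a/√(1−e²sin²φ) = 6398419.477 m.
X = (N+h)·cosφ·cosλ = -1119921.173 m; Y = (N+h)·cosφ·sinλ = -988125.220 m; Z = (N(1−e²)+h)·sinφ = 6181431.049 m.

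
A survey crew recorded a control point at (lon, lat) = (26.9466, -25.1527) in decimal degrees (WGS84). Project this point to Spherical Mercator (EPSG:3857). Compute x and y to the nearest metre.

x 2999682 m, y -2894512 m

Web Mercator is spherical with R = a = 6378137 m.
x = R·λ = 6378137 × 0.470306892 = 2999681.791 m.
y = R·ln tan(π/4 + φ/2) = 6378137 × -0.453817794 = -2894512.065 m.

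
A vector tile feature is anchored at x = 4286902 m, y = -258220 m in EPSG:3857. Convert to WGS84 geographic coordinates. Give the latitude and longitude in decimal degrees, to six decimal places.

R = 6378137 m. λ = x/R = 38.50989588°.
φ = 2·arctan(exp(y/R)) − 90° = 2·arctan(0.96032) − 90° = -2.31899632°.

lat -2.318996°, lon 38.509896°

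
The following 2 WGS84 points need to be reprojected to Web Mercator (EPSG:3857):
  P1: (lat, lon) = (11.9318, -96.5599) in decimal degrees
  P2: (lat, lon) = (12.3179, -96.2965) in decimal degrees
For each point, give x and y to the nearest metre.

P1: x -10748999 m, y 1337948 m; P2: x -10719677 m, y 1381909 m

Web Mercator: x = R·λ, y = R·ln tan(π/4+φ/2), R = 6378137 m.
P1 (11.9318°, -96.5599°) → (-10748998.899, 1337947.789) m.
P2 (12.3179°, -96.2965°) → (-10719677.345, 1381909.010) m.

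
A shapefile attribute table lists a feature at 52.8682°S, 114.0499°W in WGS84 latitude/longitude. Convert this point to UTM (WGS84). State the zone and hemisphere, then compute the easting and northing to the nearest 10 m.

Zone 11S: E 698560 m, N 4138310 m

Longitude -114.0499° lies in the 6° band [-120°, -114°), giving zone 11; latitude is south of the equator, so 11S.
Zone 11 central meridian λ₀ = 6×11 − 183 = -117°; Δλ = +2.9501°.
Transverse Mercator on WGS84 with k₀ = 0.9996 gives E = 698560.923 m, N = 4138313.994 m.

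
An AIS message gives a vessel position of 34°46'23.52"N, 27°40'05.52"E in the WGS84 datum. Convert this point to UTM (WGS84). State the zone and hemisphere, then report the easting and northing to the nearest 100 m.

Zone 35N: E 561100 m, N 3848100 m

Longitude 27.6682° lies in the 6° band [24°, 30°), giving zone 35; latitude is north of the equator, so 35N.
Zone 35 central meridian λ₀ = 6×35 − 183 = 27°; Δλ = +0.6682°.
Transverse Mercator on WGS84 with k₀ = 0.9996 gives E = 561142.607 m, N = 3848095.623 m.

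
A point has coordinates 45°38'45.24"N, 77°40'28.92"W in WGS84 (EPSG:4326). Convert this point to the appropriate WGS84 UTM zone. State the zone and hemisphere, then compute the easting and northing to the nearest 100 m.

Zone 18N: E 291600 m, N 5058200 m

Longitude -77.6747° lies in the 6° band [-78°, -72°), giving zone 18; latitude is north of the equator, so 18N.
Zone 18 central meridian λ₀ = 6×18 − 183 = -75°; Δλ = -2.6747°.
Transverse Mercator on WGS84 with k₀ = 0.9996 gives E = 291576.239 m, N = 5058185.565 m.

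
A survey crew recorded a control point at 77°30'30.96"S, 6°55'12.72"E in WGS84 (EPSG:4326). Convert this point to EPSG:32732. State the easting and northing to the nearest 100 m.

E 449800 m, N 1395600 m

Zone 32 central meridian λ₀ = 6×32 − 183 = 9°; Δλ = -2.0798°.
Transverse Mercator on WGS84 with k₀ = 0.9996 gives E = 449792.883 m, N = 1395580.156 m.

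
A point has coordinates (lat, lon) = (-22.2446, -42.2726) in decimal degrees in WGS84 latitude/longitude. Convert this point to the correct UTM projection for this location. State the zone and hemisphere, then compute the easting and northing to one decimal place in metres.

Longitude -42.2726° lies in the 6° band [-48°, -42°), giving zone 23; latitude is south of the equator, so 23S.
Zone 23 central meridian λ₀ = 6×23 − 183 = -45°; Δλ = +2.7274°.
Transverse Mercator on WGS84 with k₀ = 0.9996 gives E = 781115.453 m, N = 7537564.636 m.

Zone 23S: E 781115.5 m, N 7537564.6 m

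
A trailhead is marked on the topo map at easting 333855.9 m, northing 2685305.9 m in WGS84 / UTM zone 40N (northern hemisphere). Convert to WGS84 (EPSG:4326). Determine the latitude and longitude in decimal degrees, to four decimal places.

lat 24.2719°, lon 55.3632°

Zone 40N: λ₀ = 57°, k₀ = 0.9996, false easting 500000 m.
Meridian distance M = (N − FN)/k₀ = 2686380.5 m.
Inverse transverse Mercator on WGS84 gives φ = 24.27190003°, λ = 55.36320001°.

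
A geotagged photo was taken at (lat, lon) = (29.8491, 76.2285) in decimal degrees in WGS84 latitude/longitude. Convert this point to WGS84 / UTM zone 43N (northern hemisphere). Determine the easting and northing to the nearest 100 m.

E 618700 m, N 3302700 m

Zone 43 central meridian λ₀ = 6×43 − 183 = 75°; Δλ = +1.2285°.
Transverse Mercator on WGS84 with k₀ = 0.9996 gives E = 618669.453 m, N = 3302697.868 m.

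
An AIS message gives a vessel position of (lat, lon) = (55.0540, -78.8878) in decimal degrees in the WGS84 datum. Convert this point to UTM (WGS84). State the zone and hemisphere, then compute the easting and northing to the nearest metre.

Zone 17N: E 634922 m, N 6102839 m

Longitude -78.8878° lies in the 6° band [-84°, -78°), giving zone 17; latitude is north of the equator, so 17N.
Zone 17 central meridian λ₀ = 6×17 − 183 = -81°; Δλ = +2.1122°.
Transverse Mercator on WGS84 with k₀ = 0.9996 gives E = 634922.319 m, N = 6102839.427 m.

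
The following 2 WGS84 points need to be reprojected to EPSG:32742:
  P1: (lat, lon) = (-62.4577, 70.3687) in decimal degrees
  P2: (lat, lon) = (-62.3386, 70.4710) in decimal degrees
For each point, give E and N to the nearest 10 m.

P1: E 570610 m, N 3074080 m; P2: E 576190 m, N 3087230 m

UTM zone 42S: λ₀ = 69°, k₀ = 0.9996.
P1 (-62.4577°, 70.3687°) → (570607.190, 3074082.100) m.
P2 (-62.3386°, 70.4710°) → (576185.799, 3087232.265) m.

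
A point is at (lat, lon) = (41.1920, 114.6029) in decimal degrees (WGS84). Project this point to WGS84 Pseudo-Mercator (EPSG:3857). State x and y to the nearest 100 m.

x 12757500 m, y 5040700 m

Web Mercator is spherical with R = a = 6378137 m.
x = R·λ = 6378137 × 2.000197937 = 12757536.471 m.
y = R·ln tan(π/4 + φ/2) = 6378137 × 0.790309616 = 5040703.002 m.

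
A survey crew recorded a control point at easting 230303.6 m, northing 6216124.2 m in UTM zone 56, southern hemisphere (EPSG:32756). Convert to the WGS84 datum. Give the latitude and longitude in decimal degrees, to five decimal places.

lat -34.16100°, lon 150.07450°

Zone 56S: λ₀ = 153°, k₀ = 0.9996, false easting 500000 m, false northing 10000000 m.
Meridian distance M = (N − FN)/k₀ = -3785390.0 m.
Inverse transverse Mercator on WGS84 gives φ = -34.16099986°, λ = 150.07450053°.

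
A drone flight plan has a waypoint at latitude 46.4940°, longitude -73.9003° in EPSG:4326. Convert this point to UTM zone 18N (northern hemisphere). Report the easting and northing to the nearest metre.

E 584391 m, N 5149524 m

Zone 18 central meridian λ₀ = 6×18 − 183 = -75°; Δλ = +1.0997°.
Transverse Mercator on WGS84 with k₀ = 0.9996 gives E = 584391.076 m, N = 5149524.102 m.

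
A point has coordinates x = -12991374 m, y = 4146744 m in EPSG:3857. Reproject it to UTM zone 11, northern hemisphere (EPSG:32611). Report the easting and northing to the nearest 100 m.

Web Mercator inverse (R = 6378137 m) → φ = 34.87379804°, λ = -116.70349826°.
UTM 11N forward: E = 527097.792 m, N = 3859087.982 m.

E 527100 m, N 3859100 m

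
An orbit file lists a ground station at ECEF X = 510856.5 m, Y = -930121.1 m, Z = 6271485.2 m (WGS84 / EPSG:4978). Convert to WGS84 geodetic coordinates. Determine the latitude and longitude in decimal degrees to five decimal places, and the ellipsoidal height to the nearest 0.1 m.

λ = atan2(Y, X) = -61.22280074°; p = √(X²+Y²) = 1061178.4 m.
Bowring's method on WGS84 (a = 6378137 m, b = 6356752.314 m) gives φ = 80.45920059°, h = 3286.331 m.

lat 80.45920°, lon -61.22280°, h 3286.3 m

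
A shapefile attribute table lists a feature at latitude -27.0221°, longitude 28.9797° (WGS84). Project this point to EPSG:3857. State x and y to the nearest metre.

x 3226005 m, y -3126233 m

Web Mercator is spherical with R = a = 6378137 m.
x = R·λ = 6378137 × 0.505791181 = 3226005.447 m.
y = R·ln tan(π/4 + φ/2) = 6378137 × -0.490148318 = -3126233.123 m.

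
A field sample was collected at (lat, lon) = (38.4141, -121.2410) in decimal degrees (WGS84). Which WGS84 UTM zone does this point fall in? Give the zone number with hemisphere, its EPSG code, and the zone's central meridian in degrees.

UTM zone = ⌊(λ + 180)/6⌋ + 1; -121.2410° ∈ [-126°, -120°) → zone 10.
Hemisphere: N (φ ≥ 0).
Central meridian λ₀ = 6×10 − 183 = -123°.
EPSG code: 32610.

Zone 10N (EPSG:32610), central meridian -123°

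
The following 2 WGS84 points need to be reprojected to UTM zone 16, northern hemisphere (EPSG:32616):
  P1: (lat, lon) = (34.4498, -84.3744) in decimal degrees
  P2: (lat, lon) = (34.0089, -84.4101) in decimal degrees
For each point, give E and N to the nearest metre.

P1: E 741214 m, N 3815158 m; P2: E 739177 m, N 3766168 m

UTM zone 16N: λ₀ = -87°, k₀ = 0.9996.
P1 (34.4498°, -84.3744°) → (741213.630, 3815158.495) m.
P2 (34.0089°, -84.4101°) → (739177.436, 3766167.543) m.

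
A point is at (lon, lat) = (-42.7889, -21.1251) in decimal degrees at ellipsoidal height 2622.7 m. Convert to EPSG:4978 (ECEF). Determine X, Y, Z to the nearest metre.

X 4369803 m, Y -4044910 m, Z -2285266 m

WGS84: a = 6378137 m, e² = 0.006694380; N(φ) = a/√(1−e²sin²φ) = 6380911.855 m.
X = (N+h)·cosφ·cosλ = 4369803.010 m; Y = (N+h)·cosφ·sinλ = -4044909.740 m; Z = (N(1−e²)+h)·sinφ = -2285265.663 m.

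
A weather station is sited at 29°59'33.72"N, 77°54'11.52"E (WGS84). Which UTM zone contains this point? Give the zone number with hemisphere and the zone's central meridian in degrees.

Zone 43N, central meridian 75°

UTM zone = ⌊(λ + 180)/6⌋ + 1; 77.9032° ∈ [72°, 78°) → zone 43.
Hemisphere: N (φ ≥ 0).
Central meridian λ₀ = 6×43 − 183 = 75°.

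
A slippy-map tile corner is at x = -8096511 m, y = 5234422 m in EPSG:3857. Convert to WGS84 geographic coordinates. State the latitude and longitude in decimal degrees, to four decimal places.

R = 6378137 m. λ = x/R = -72.73219579°.
φ = 2·arctan(exp(y/R)) − 90° = 2·arctan(2.27205) − 90° = 42.48839673°.

lat 42.4884°, lon -72.7322°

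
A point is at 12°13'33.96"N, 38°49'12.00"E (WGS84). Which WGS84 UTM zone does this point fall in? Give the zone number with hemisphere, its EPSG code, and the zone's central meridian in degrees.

Zone 37N (EPSG:32637), central meridian 39°

UTM zone = ⌊(λ + 180)/6⌋ + 1; 38.8200° ∈ [36°, 42°) → zone 37.
Hemisphere: N (φ ≥ 0).
Central meridian λ₀ = 6×37 − 183 = 39°.
EPSG code: 32637.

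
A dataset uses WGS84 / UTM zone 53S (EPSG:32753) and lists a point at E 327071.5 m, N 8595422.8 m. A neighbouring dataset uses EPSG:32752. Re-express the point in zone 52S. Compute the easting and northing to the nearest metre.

UTM 53S → geographic: φ = -12.70079997°, λ = 133.40740009°.
UTM 52S (λ₀ = 129°) forward: E = 978940.226 m, N = 8591895.391 m.

E 978940 m, N 8591895 m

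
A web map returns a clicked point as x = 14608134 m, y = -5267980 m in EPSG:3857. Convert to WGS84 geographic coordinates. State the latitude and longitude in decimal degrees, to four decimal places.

lat -42.7103°, lon 131.2271°

R = 6378137 m. λ = x/R = 131.22710045°.
φ = 2·arctan(exp(y/R)) − 90° = 2·arctan(0.43782) − 90° = -42.71030003°.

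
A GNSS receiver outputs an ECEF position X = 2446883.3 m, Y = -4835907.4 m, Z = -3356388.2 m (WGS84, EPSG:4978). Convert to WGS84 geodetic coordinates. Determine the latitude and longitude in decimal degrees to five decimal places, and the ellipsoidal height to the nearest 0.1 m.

λ = atan2(Y, X) = -63.16139941°; p = √(X²+Y²) = 5419708.3 m.
Bowring's method on WGS84 (a = 6378137 m, b = 6356752.314 m) gives φ = -31.94210038°, h = 2652.214 m.

lat -31.94210°, lon -63.16140°, h 2652.2 m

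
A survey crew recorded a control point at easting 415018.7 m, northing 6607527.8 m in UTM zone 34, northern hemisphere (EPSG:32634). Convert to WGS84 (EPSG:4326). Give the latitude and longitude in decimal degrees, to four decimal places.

Zone 34N: λ₀ = 21°, k₀ = 0.9996, false easting 500000 m.
Meridian distance M = (N − FN)/k₀ = 6610171.9 m.
Inverse transverse Mercator on WGS84 gives φ = 59.59730033°, λ = 19.49460029°.

lat 59.5973°, lon 19.4946°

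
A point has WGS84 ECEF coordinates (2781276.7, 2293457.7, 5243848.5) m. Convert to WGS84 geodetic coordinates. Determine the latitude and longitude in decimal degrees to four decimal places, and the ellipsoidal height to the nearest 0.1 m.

lat 55.6726°, lon 39.5092°, h -149.7 m

λ = atan2(Y, X) = 39.50919946°; p = √(X²+Y²) = 3604920.0 m.
Bowring's method on WGS84 (a = 6378137 m, b = 6356752.314 m) gives φ = 55.67260007°, h = -149.693 m.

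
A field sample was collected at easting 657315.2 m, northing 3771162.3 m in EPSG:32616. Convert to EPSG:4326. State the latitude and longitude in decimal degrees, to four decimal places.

Zone 16N: λ₀ = -87°, k₀ = 0.9996, false easting 500000 m.
Meridian distance M = (N − FN)/k₀ = 3772671.4 m.
Inverse transverse Mercator on WGS84 gives φ = 34.06940022°, λ = -85.29519948°.

lat 34.0694°, lon -85.2952°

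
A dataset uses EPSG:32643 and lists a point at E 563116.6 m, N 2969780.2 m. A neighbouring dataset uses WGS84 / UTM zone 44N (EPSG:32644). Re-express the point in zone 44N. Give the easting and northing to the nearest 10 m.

E -33440 m, N 2980920 m

UTM 43N → geographic: φ = 26.84819986°, λ = 75.63530005°.
UTM 44N (λ₀ = 81°) forward: E = -33437.037 m, N = 2980922.467 m.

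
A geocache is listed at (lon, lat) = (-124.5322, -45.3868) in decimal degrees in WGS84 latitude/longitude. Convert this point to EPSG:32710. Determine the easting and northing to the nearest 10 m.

Zone 10 central meridian λ₀ = 6×10 − 183 = -123°; Δλ = -1.5322°.
Transverse Mercator on WGS84 with k₀ = 0.9996 gives E = 380054.648 m, N = 4972937.748 m.

E 380050 m, N 4972940 m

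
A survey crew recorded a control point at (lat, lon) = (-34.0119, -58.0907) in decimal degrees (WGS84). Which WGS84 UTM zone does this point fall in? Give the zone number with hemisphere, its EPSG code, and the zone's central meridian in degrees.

UTM zone = ⌊(λ + 180)/6⌋ + 1; -58.0907° ∈ [-60°, -54°) → zone 21.
Hemisphere: S (φ < 0).
Central meridian λ₀ = 6×21 − 183 = -57°.
EPSG code: 32721.

Zone 21S (EPSG:32721), central meridian -57°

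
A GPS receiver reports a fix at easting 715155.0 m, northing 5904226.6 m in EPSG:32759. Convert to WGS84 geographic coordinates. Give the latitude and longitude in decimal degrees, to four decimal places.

Zone 59S: λ₀ = 171°, k₀ = 0.9996, false easting 500000 m, false northing 10000000 m.
Meridian distance M = (N − FN)/k₀ = -4097412.4 m.
Inverse transverse Mercator on WGS84 gives φ = -36.98349984°, λ = 173.41739994°.

lat -36.9835°, lon 173.4174°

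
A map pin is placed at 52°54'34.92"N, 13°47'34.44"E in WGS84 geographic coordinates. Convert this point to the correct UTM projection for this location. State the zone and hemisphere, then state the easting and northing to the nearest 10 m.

Zone 33N: E 418820 m, N 5862910 m

Longitude 13.7929° lies in the 6° band [12°, 18°), giving zone 33; latitude is north of the equator, so 33N.
Zone 33 central meridian λ₀ = 6×33 − 183 = 15°; Δλ = -1.2071°.
Transverse Mercator on WGS84 with k₀ = 0.9996 gives E = 418823.789 m, N = 5862907.623 m.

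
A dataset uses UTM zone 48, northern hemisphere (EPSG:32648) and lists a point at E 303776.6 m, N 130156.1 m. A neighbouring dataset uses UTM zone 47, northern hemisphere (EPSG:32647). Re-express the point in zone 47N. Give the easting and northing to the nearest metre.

UTM 48N → geographic: φ = 1.17700007°, λ = 103.23650034°.
UTM 47N (λ₀ = 99°) forward: E = 971750.216 m, N = 130452.807 m.

E 971750 m, N 130453 m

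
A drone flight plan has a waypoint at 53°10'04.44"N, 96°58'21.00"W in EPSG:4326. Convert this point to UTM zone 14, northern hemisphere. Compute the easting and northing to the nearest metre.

Zone 14 central meridian λ₀ = 6×14 − 183 = -99°; Δλ = +2.0275°.
Transverse Mercator on WGS84 with k₀ = 0.9996 gives E = 635529.908 m, N = 5892867.952 m.

E 635530 m, N 5892868 m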